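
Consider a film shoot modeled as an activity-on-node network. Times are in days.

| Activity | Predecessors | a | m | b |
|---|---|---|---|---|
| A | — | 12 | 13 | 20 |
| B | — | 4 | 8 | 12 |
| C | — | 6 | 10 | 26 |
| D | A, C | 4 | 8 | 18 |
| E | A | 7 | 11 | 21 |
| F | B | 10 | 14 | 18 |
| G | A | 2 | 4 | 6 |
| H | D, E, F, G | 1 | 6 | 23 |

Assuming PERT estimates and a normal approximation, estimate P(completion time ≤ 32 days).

0.330

te_A = (12 + 4·13 + 20)/6 = 84/6 = 14; σ²_A = ((20−12)/6)² = 1.778
te_B = (4 + 4·8 + 12)/6 = 48/6 = 8; σ²_B = ((12−4)/6)² = 1.778
te_C = (6 + 4·10 + 26)/6 = 72/6 = 12; σ²_C = ((26−6)/6)² = 11.111
te_D = (4 + 4·8 + 18)/6 = 54/6 = 9; σ²_D = ((18−4)/6)² = 5.444
te_E = (7 + 4·11 + 21)/6 = 72/6 = 12; σ²_E = ((21−7)/6)² = 5.444
te_F = (10 + 4·14 + 18)/6 = 84/6 = 14; σ²_F = ((18−10)/6)² = 1.778
te_G = (2 + 4·4 + 6)/6 = 24/6 = 4; σ²_G = ((6−2)/6)² = 0.444
te_H = (1 + 4·6 + 23)/6 = 48/6 = 8; σ²_H = ((23−1)/6)² = 13.444

Forward pass:
ES_A = 0; EF_A = 14
ES_B = 0; EF_B = 8
ES_C = 0; EF_C = 12
ES_D = max(EF_A=14, EF_C=12) = 14; EF_D = 14+9 = 23
ES_E = 14; EF_E = 14+12 = 26
ES_F = 8; EF_F = 8+14 = 22
ES_G = 14; EF_G = 14+4 = 18
ES_H = max(EF_D=23, EF_E=26, EF_F=22, EF_G=18) = 26; EF_H = 26+8 = 34
Expected project duration μ = 34 days. Critical path: A → E → H.

Variance along critical path = 1.778 + 5.444 + 13.444 = 20.667; σ = √20.667 = 4.546 days.
Z = (32 − 34) / 4.546 = -0.440
P(T ≤ 32) = Φ(-0.440) ≈ 0.330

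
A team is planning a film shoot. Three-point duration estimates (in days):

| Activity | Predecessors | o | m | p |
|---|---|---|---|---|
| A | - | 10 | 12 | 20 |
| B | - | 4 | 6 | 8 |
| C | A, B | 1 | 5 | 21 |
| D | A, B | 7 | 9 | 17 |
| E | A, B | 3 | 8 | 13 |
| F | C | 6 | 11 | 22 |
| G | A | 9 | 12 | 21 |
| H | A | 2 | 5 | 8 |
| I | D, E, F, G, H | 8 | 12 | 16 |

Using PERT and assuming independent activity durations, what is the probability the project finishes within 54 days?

0.982

te_A = (10 + 4·12 + 20)/6 = 78/6 = 13; σ²_A = ((20−10)/6)² = 2.778
te_B = (4 + 4·6 + 8)/6 = 36/6 = 6; σ²_B = ((8−4)/6)² = 0.444
te_C = (1 + 4·5 + 21)/6 = 42/6 = 7; σ²_C = ((21−1)/6)² = 11.111
te_D = (7 + 4·9 + 17)/6 = 60/6 = 10; σ²_D = ((17−7)/6)² = 2.778
te_E = (3 + 4·8 + 13)/6 = 48/6 = 8; σ²_E = ((13−3)/6)² = 2.778
te_F = (6 + 4·11 + 22)/6 = 72/6 = 12; σ²_F = ((22−6)/6)² = 7.111
te_G = (9 + 4·12 + 21)/6 = 78/6 = 13; σ²_G = ((21−9)/6)² = 4.000
te_H = (2 + 4·5 + 8)/6 = 30/6 = 5; σ²_H = ((8−2)/6)² = 1.000
te_I = (8 + 4·12 + 16)/6 = 72/6 = 12; σ²_I = ((16−8)/6)² = 1.778

Forward pass:
ES_A = 0; EF_A = 13
ES_B = 0; EF_B = 6
ES_C = max(EF_A=13, EF_B=6) = 13; EF_C = 13+7 = 20
ES_D = max(EF_A=13, EF_B=6) = 13; EF_D = 13+10 = 23
ES_E = max(EF_A=13, EF_B=6) = 13; EF_E = 13+8 = 21
ES_F = 20; EF_F = 20+12 = 32
ES_G = 13; EF_G = 13+13 = 26
ES_H = 13; EF_H = 13+5 = 18
ES_I = max(EF_D=23, EF_E=21, EF_F=32, EF_G=26, EF_H=18) = 32; EF_I = 32+12 = 44
Expected project duration μ = 44 days. Critical path: A → C → F → I.

Variance along critical path = 2.778 + 11.111 + 7.111 + 1.778 = 22.778; σ = √22.778 = 4.773 days.
Z = (54 − 44) / 4.773 = 2.095
P(T ≤ 54) = Φ(2.095) ≈ 0.982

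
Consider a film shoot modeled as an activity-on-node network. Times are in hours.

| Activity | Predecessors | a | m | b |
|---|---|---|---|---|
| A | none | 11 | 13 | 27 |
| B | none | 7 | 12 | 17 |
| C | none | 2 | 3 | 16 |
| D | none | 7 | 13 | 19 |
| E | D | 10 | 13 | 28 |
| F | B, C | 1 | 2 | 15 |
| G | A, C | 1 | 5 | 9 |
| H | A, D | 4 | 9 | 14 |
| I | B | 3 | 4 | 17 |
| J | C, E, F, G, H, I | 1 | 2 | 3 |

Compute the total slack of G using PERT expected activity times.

8 hours

te_A = (11 + 4·13 + 27)/6 = 90/6 = 15
te_B = (7 + 4·12 + 17)/6 = 72/6 = 12
te_C = (2 + 4·3 + 16)/6 = 30/6 = 5
te_D = (7 + 4·13 + 19)/6 = 78/6 = 13
te_E = (10 + 4·13 + 28)/6 = 90/6 = 15
te_F = (1 + 4·2 + 15)/6 = 24/6 = 4
te_G = (1 + 4·5 + 9)/6 = 30/6 = 5
te_H = (4 + 4·9 + 14)/6 = 54/6 = 9
te_I = (3 + 4·4 + 17)/6 = 36/6 = 6
te_J = (1 + 4·2 + 3)/6 = 12/6 = 2

Forward pass:
ES_A = 0; EF_A = 15
ES_B = 0; EF_B = 12
ES_C = 0; EF_C = 5
ES_D = 0; EF_D = 13
ES_E = 13; EF_E = 13+15 = 28
ES_F = max(EF_B=12, EF_C=5) = 12; EF_F = 12+4 = 16
ES_G = max(EF_A=15, EF_C=5) = 15; EF_G = 15+5 = 20
ES_H = max(EF_A=15, EF_D=13) = 15; EF_H = 15+9 = 24
ES_I = 12; EF_I = 12+6 = 18
ES_J = max(EF_C=5, EF_E=28, EF_F=16, EF_G=20, EF_H=24, EF_I=18) = 28; EF_J = 28+2 = 30
Expected project duration μ = 30 hours. Critical path: D → E → J.

Backward pass:
LF_J = 30; LS_J = 30−2 = 28
LF_I = LS_J = 28; LS_I = 28−6 = 22
LF_H = LS_J = 28; LS_H = 28−9 = 19
LF_G = LS_J = 28; LS_G = 28−5 = 23
LF_F = LS_J = 28; LS_F = 28−4 = 24
LF_E = LS_J = 28; LS_E = 28−15 = 13
LF_D = min(LS_E=13, LS_H=19) = 13; LS_D = 13−13 = 0
LF_C = min(LS_F=24, LS_G=23, LS_J=28) = 23; LS_C = 23−5 = 18
LF_B = min(LS_F=24, LS_I=22) = 22; LS_B = 22−12 = 10
LF_A = min(LS_G=23, LS_H=19) = 19; LS_A = 19−15 = 4
Slack_G = LS_G − ES_G = 23 − 15 = 8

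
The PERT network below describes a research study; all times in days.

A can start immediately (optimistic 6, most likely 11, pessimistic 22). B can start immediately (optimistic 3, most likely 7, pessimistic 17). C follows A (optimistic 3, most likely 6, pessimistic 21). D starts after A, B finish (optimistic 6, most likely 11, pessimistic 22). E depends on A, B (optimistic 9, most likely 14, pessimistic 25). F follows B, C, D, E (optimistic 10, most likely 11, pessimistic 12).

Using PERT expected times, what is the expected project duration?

38 days

te_A = (6 + 4·11 + 22)/6 = 72/6 = 12
te_B = (3 + 4·7 + 17)/6 = 48/6 = 8
te_C = (3 + 4·6 + 21)/6 = 48/6 = 8
te_D = (6 + 4·11 + 22)/6 = 72/6 = 12
te_E = (9 + 4·14 + 25)/6 = 90/6 = 15
te_F = (10 + 4·11 + 12)/6 = 66/6 = 11

Forward pass:
ES_A = 0; EF_A = 12
ES_B = 0; EF_B = 8
ES_C = 12; EF_C = 12+8 = 20
ES_D = max(EF_A=12, EF_B=8) = 12; EF_D = 12+12 = 24
ES_E = max(EF_A=12, EF_B=8) = 12; EF_E = 12+15 = 27
ES_F = max(EF_B=8, EF_C=20, EF_D=24, EF_E=27) = 27; EF_F = 27+11 = 38
Expected project duration μ = 38 days. Critical path: A → E → F.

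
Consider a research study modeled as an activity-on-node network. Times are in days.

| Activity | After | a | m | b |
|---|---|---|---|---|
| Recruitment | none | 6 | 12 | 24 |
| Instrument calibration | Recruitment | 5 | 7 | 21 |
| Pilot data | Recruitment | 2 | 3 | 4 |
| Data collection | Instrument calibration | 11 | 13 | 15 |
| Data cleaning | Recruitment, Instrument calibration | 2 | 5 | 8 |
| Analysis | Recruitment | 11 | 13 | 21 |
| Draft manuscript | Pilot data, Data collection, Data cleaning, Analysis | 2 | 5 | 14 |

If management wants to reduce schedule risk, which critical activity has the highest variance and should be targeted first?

Recruitment

te_Recruitment = (6 + 4·12 + 24)/6 = 78/6 = 13; σ²_Recruitment = ((24−6)/6)² = 9.000
te_Instrument calibration = (5 + 4·7 + 21)/6 = 54/6 = 9; σ²_Instrument calibration = ((21−5)/6)² = 7.111
te_Pilot data = (2 + 4·3 + 4)/6 = 18/6 = 3; σ²_Pilot data = ((4−2)/6)² = 0.111
te_Data collection = (11 + 4·13 + 15)/6 = 78/6 = 13; σ²_Data collection = ((15−11)/6)² = 0.444
te_Data cleaning = (2 + 4·5 + 8)/6 = 30/6 = 5; σ²_Data cleaning = ((8−2)/6)² = 1.000
te_Analysis = (11 + 4·13 + 21)/6 = 84/6 = 14; σ²_Analysis = ((21−11)/6)² = 2.778
te_Draft manuscript = (2 + 4·5 + 14)/6 = 36/6 = 6; σ²_Draft manuscript = ((14−2)/6)² = 4.000

Forward pass:
ES_Recruitment = 0; EF_Recruitment = 13
ES_Instrument calibration = 13; EF_Instrument calibration = 13+9 = 22
ES_Pilot data = 13; EF_Pilot data = 13+3 = 16
ES_Data collection = 22; EF_Data collection = 22+13 = 35
ES_Data cleaning = max(EF_Recruitment=13, EF_Instrument calibration=22) = 22; EF_Data cleaning = 22+5 = 27
ES_Analysis = 13; EF_Analysis = 13+14 = 27
ES_Draft manuscript = max(EF_Pilot data=16, EF_Data collection=35, EF_Data cleaning=27, EF_Analysis=27) = 35; EF_Draft manuscript = 35+6 = 41
Expected project duration μ = 41 days. Critical path: Recruitment → Instrument calibration → Data collection → Draft manuscript.

Variances on critical path: σ²_Recruitment=9.000, σ²_Instrument calibration=7.111, σ²_Data collection=0.444, σ²_Draft manuscript=4.000.
Largest is σ²_Recruitment = 9.000.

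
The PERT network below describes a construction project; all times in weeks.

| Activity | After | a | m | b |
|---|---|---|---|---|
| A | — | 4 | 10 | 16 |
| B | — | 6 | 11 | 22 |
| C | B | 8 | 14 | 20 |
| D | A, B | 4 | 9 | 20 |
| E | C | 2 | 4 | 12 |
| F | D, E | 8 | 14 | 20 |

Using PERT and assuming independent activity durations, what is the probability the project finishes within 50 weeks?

te_A = (4 + 4·10 + 16)/6 = 60/6 = 10; σ²_A = ((16−4)/6)² = 4.000
te_B = (6 + 4·11 + 22)/6 = 72/6 = 12; σ²_B = ((22−6)/6)² = 7.111
te_C = (8 + 4·14 + 20)/6 = 84/6 = 14; σ²_C = ((20−8)/6)² = 4.000
te_D = (4 + 4·9 + 20)/6 = 60/6 = 10; σ²_D = ((20−4)/6)² = 7.111
te_E = (2 + 4·4 + 12)/6 = 30/6 = 5; σ²_E = ((12−2)/6)² = 2.778
te_F = (8 + 4·14 + 20)/6 = 84/6 = 14; σ²_F = ((20−8)/6)² = 4.000

Forward pass:
ES_A = 0; EF_A = 10
ES_B = 0; EF_B = 12
ES_C = 12; EF_C = 12+14 = 26
ES_D = max(EF_A=10, EF_B=12) = 12; EF_D = 12+10 = 22
ES_E = 26; EF_E = 26+5 = 31
ES_F = max(EF_D=22, EF_E=31) = 31; EF_F = 31+14 = 45
Expected project duration μ = 45 weeks. Critical path: B → C → E → F.

Variance along critical path = 7.111 + 4.000 + 2.778 + 4.000 = 17.889; σ = √17.889 = 4.230 weeks.
Z = (50 − 45) / 4.230 = 1.182
P(T ≤ 50) = Φ(1.182) ≈ 0.881

0.881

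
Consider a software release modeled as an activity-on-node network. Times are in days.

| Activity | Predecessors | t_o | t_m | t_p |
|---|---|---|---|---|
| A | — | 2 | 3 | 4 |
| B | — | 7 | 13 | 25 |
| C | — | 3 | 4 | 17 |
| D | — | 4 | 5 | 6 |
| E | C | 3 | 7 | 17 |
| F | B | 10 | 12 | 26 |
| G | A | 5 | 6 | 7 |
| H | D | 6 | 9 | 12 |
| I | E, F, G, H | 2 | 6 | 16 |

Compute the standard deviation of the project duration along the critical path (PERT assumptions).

te_A = (2 + 4·3 + 4)/6 = 18/6 = 3; σ²_A = ((4−2)/6)² = 0.111
te_B = (7 + 4·13 + 25)/6 = 84/6 = 14; σ²_B = ((25−7)/6)² = 9.000
te_C = (3 + 4·4 + 17)/6 = 36/6 = 6; σ²_C = ((17−3)/6)² = 5.444
te_D = (4 + 4·5 + 6)/6 = 30/6 = 5; σ²_D = ((6−4)/6)² = 0.111
te_E = (3 + 4·7 + 17)/6 = 48/6 = 8; σ²_E = ((17−3)/6)² = 5.444
te_F = (10 + 4·12 + 26)/6 = 84/6 = 14; σ²_F = ((26−10)/6)² = 7.111
te_G = (5 + 4·6 + 7)/6 = 36/6 = 6; σ²_G = ((7−5)/6)² = 0.111
te_H = (6 + 4·9 + 12)/6 = 54/6 = 9; σ²_H = ((12−6)/6)² = 1.000
te_I = (2 + 4·6 + 16)/6 = 42/6 = 7; σ²_I = ((16−2)/6)² = 5.444

Forward pass:
ES_A = 0; EF_A = 3
ES_B = 0; EF_B = 14
ES_C = 0; EF_C = 6
ES_D = 0; EF_D = 5
ES_E = 6; EF_E = 6+8 = 14
ES_F = 14; EF_F = 14+14 = 28
ES_G = 3; EF_G = 3+6 = 9
ES_H = 5; EF_H = 5+9 = 14
ES_I = max(EF_E=14, EF_F=28, EF_G=9, EF_H=14) = 28; EF_I = 28+7 = 35
Expected project duration μ = 35 days. Critical path: B → F → I.

Variance along critical path = 9.000 + 7.111 + 5.444 = 21.556
σ = √21.556 = 4.643 days

4.64 days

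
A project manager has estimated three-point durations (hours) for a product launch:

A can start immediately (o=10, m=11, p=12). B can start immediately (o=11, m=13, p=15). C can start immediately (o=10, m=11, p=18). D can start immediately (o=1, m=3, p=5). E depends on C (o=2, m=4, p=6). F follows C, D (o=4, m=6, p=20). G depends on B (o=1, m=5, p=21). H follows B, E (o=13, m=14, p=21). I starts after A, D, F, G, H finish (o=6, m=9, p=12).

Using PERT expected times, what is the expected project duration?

40 hours

te_A = (10 + 4·11 + 12)/6 = 66/6 = 11
te_B = (11 + 4·13 + 15)/6 = 78/6 = 13
te_C = (10 + 4·11 + 18)/6 = 72/6 = 12
te_D = (1 + 4·3 + 5)/6 = 18/6 = 3
te_E = (2 + 4·4 + 6)/6 = 24/6 = 4
te_F = (4 + 4·6 + 20)/6 = 48/6 = 8
te_G = (1 + 4·5 + 21)/6 = 42/6 = 7
te_H = (13 + 4·14 + 21)/6 = 90/6 = 15
te_I = (6 + 4·9 + 12)/6 = 54/6 = 9

Forward pass:
ES_A = 0; EF_A = 11
ES_B = 0; EF_B = 13
ES_C = 0; EF_C = 12
ES_D = 0; EF_D = 3
ES_E = 12; EF_E = 12+4 = 16
ES_F = max(EF_C=12, EF_D=3) = 12; EF_F = 12+8 = 20
ES_G = 13; EF_G = 13+7 = 20
ES_H = max(EF_B=13, EF_E=16) = 16; EF_H = 16+15 = 31
ES_I = max(EF_A=11, EF_D=3, EF_F=20, EF_G=20, EF_H=31) = 31; EF_I = 31+9 = 40
Expected project duration μ = 40 hours. Critical path: C → E → H → I.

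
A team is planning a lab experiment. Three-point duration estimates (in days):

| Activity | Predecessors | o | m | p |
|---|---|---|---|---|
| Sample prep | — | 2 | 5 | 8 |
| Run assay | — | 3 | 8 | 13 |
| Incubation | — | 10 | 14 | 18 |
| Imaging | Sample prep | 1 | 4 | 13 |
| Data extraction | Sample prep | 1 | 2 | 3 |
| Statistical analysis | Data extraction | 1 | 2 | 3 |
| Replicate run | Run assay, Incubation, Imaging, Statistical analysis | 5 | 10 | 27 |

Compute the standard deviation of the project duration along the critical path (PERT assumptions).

te_Sample prep = (2 + 4·5 + 8)/6 = 30/6 = 5; σ²_Sample prep = ((8−2)/6)² = 1.000
te_Run assay = (3 + 4·8 + 13)/6 = 48/6 = 8; σ²_Run assay = ((13−3)/6)² = 2.778
te_Incubation = (10 + 4·14 + 18)/6 = 84/6 = 14; σ²_Incubation = ((18−10)/6)² = 1.778
te_Imaging = (1 + 4·4 + 13)/6 = 30/6 = 5; σ²_Imaging = ((13−1)/6)² = 4.000
te_Data extraction = (1 + 4·2 + 3)/6 = 12/6 = 2; σ²_Data extraction = ((3−1)/6)² = 0.111
te_Statistical analysis = (1 + 4·2 + 3)/6 = 12/6 = 2; σ²_Statistical analysis = ((3−1)/6)² = 0.111
te_Replicate run = (5 + 4·10 + 27)/6 = 72/6 = 12; σ²_Replicate run = ((27−5)/6)² = 13.444

Forward pass:
ES_Sample prep = 0; EF_Sample prep = 5
ES_Run assay = 0; EF_Run assay = 8
ES_Incubation = 0; EF_Incubation = 14
ES_Imaging = 5; EF_Imaging = 5+5 = 10
ES_Data extraction = 5; EF_Data extraction = 5+2 = 7
ES_Statistical analysis = 7; EF_Statistical analysis = 7+2 = 9
ES_Replicate run = max(EF_Run assay=8, EF_Incubation=14, EF_Imaging=10, EF_Statistical analysis=9) = 14; EF_Replicate run = 14+12 = 26
Expected project duration μ = 26 days. Critical path: Incubation → Replicate run.

Variance along critical path = 1.778 + 13.444 = 15.222
σ = √15.222 = 3.902 days

3.90 days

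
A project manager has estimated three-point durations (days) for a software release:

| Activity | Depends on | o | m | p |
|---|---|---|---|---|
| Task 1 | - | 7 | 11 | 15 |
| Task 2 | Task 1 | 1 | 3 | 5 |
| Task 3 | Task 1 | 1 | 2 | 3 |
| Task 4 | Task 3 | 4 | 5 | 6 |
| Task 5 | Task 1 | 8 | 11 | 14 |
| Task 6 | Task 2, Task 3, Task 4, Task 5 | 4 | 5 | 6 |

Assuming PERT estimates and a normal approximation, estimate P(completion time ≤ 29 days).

te_Task 1 = (7 + 4·11 + 15)/6 = 66/6 = 11; σ²_Task 1 = ((15−7)/6)² = 1.778
te_Task 2 = (1 + 4·3 + 5)/6 = 18/6 = 3; σ²_Task 2 = ((5−1)/6)² = 0.444
te_Task 3 = (1 + 4·2 + 3)/6 = 12/6 = 2; σ²_Task 3 = ((3−1)/6)² = 0.111
te_Task 4 = (4 + 4·5 + 6)/6 = 30/6 = 5; σ²_Task 4 = ((6−4)/6)² = 0.111
te_Task 5 = (8 + 4·11 + 14)/6 = 66/6 = 11; σ²_Task 5 = ((14−8)/6)² = 1.000
te_Task 6 = (4 + 4·5 + 6)/6 = 30/6 = 5; σ²_Task 6 = ((6−4)/6)² = 0.111

Forward pass:
ES_Task 1 = 0; EF_Task 1 = 11
ES_Task 2 = 11; EF_Task 2 = 11+3 = 14
ES_Task 3 = 11; EF_Task 3 = 11+2 = 13
ES_Task 4 = 13; EF_Task 4 = 13+5 = 18
ES_Task 5 = 11; EF_Task 5 = 11+11 = 22
ES_Task 6 = max(EF_Task 2=14, EF_Task 3=13, EF_Task 4=18, EF_Task 5=22) = 22; EF_Task 6 = 22+5 = 27
Expected project duration μ = 27 days. Critical path: Task 1 → Task 5 → Task 6.

Variance along critical path = 1.778 + 1.000 + 0.111 = 2.889; σ = √2.889 = 1.700 days.
Z = (29 − 27) / 1.700 = 1.177
P(T ≤ 29) = Φ(1.177) ≈ 0.880

0.880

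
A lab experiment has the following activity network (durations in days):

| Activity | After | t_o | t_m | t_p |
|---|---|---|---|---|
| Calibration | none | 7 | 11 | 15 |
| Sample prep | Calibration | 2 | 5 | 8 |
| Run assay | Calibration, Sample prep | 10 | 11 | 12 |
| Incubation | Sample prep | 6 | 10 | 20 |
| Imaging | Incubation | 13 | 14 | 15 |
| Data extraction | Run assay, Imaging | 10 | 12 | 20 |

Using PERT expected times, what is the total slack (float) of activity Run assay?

14 days

te_Calibration = (7 + 4·11 + 15)/6 = 66/6 = 11
te_Sample prep = (2 + 4·5 + 8)/6 = 30/6 = 5
te_Run assay = (10 + 4·11 + 12)/6 = 66/6 = 11
te_Incubation = (6 + 4·10 + 20)/6 = 66/6 = 11
te_Imaging = (13 + 4·14 + 15)/6 = 84/6 = 14
te_Data extraction = (10 + 4·12 + 20)/6 = 78/6 = 13

Forward pass:
ES_Calibration = 0; EF_Calibration = 11
ES_Sample prep = 11; EF_Sample prep = 11+5 = 16
ES_Run assay = max(EF_Calibration=11, EF_Sample prep=16) = 16; EF_Run assay = 16+11 = 27
ES_Incubation = 16; EF_Incubation = 16+11 = 27
ES_Imaging = 27; EF_Imaging = 27+14 = 41
ES_Data extraction = max(EF_Run assay=27, EF_Imaging=41) = 41; EF_Data extraction = 41+13 = 54
Expected project duration μ = 54 days. Critical path: Calibration → Sample prep → Incubation → Imaging → Data extraction.

Backward pass:
LF_Data extraction = 54; LS_Data extraction = 54−13 = 41
LF_Imaging = LS_Data extraction = 41; LS_Imaging = 41−14 = 27
LF_Incubation = LS_Imaging = 27; LS_Incubation = 27−11 = 16
LF_Run assay = LS_Data extraction = 41; LS_Run assay = 41−11 = 30
LF_Sample prep = min(LS_Run assay=30, LS_Incubation=16) = 16; LS_Sample prep = 16−5 = 11
LF_Calibration = min(LS_Sample prep=11, LS_Run assay=30) = 11; LS_Calibration = 11−11 = 0
Slack_Run assay = LS_Run assay − ES_Run assay = 30 − 16 = 14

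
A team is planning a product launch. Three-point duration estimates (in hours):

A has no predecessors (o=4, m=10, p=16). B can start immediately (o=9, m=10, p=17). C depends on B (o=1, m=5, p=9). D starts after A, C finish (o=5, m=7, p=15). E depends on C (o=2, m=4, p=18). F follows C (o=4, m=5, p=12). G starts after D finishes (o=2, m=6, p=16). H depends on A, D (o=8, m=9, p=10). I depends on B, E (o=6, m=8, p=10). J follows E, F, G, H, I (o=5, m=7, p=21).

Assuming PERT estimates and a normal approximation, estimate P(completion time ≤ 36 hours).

0.052

te_A = (4 + 4·10 + 16)/6 = 60/6 = 10; σ²_A = ((16−4)/6)² = 4.000
te_B = (9 + 4·10 + 17)/6 = 66/6 = 11; σ²_B = ((17−9)/6)² = 1.778
te_C = (1 + 4·5 + 9)/6 = 30/6 = 5; σ²_C = ((9−1)/6)² = 1.778
te_D = (5 + 4·7 + 15)/6 = 48/6 = 8; σ²_D = ((15−5)/6)² = 2.778
te_E = (2 + 4·4 + 18)/6 = 36/6 = 6; σ²_E = ((18−2)/6)² = 7.111
te_F = (4 + 4·5 + 12)/6 = 36/6 = 6; σ²_F = ((12−4)/6)² = 1.778
te_G = (2 + 4·6 + 16)/6 = 42/6 = 7; σ²_G = ((16−2)/6)² = 5.444
te_H = (8 + 4·9 + 10)/6 = 54/6 = 9; σ²_H = ((10−8)/6)² = 0.111
te_I = (6 + 4·8 + 10)/6 = 48/6 = 8; σ²_I = ((10−6)/6)² = 0.444
te_J = (5 + 4·7 + 21)/6 = 54/6 = 9; σ²_J = ((21−5)/6)² = 7.111

Forward pass:
ES_A = 0; EF_A = 10
ES_B = 0; EF_B = 11
ES_C = 11; EF_C = 11+5 = 16
ES_D = max(EF_A=10, EF_C=16) = 16; EF_D = 16+8 = 24
ES_E = 16; EF_E = 16+6 = 22
ES_F = 16; EF_F = 16+6 = 22
ES_G = 24; EF_G = 24+7 = 31
ES_H = max(EF_A=10, EF_D=24) = 24; EF_H = 24+9 = 33
ES_I = max(EF_B=11, EF_E=22) = 22; EF_I = 22+8 = 30
ES_J = max(EF_E=22, EF_F=22, EF_G=31, EF_H=33, EF_I=30) = 33; EF_J = 33+9 = 42
Expected project duration μ = 42 hours. Critical path: B → C → D → H → J.

Variance along critical path = 1.778 + 1.778 + 2.778 + 0.111 + 7.111 = 13.556; σ = √13.556 = 3.682 hours.
Z = (36 − 42) / 3.682 = -1.630
P(T ≤ 36) = Φ(-1.630) ≈ 0.052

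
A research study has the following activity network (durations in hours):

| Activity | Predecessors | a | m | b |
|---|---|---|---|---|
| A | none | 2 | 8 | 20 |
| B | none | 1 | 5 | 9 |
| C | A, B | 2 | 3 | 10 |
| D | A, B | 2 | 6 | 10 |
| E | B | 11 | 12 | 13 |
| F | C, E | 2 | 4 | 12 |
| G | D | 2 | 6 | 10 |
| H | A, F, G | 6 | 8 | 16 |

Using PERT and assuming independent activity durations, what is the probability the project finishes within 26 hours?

0.033

te_A = (2 + 4·8 + 20)/6 = 54/6 = 9; σ²_A = ((20−2)/6)² = 9.000
te_B = (1 + 4·5 + 9)/6 = 30/6 = 5; σ²_B = ((9−1)/6)² = 1.778
te_C = (2 + 4·3 + 10)/6 = 24/6 = 4; σ²_C = ((10−2)/6)² = 1.778
te_D = (2 + 4·6 + 10)/6 = 36/6 = 6; σ²_D = ((10−2)/6)² = 1.778
te_E = (11 + 4·12 + 13)/6 = 72/6 = 12; σ²_E = ((13−11)/6)² = 0.111
te_F = (2 + 4·4 + 12)/6 = 30/6 = 5; σ²_F = ((12−2)/6)² = 2.778
te_G = (2 + 4·6 + 10)/6 = 36/6 = 6; σ²_G = ((10−2)/6)² = 1.778
te_H = (6 + 4·8 + 16)/6 = 54/6 = 9; σ²_H = ((16−6)/6)² = 2.778

Forward pass:
ES_A = 0; EF_A = 9
ES_B = 0; EF_B = 5
ES_C = max(EF_A=9, EF_B=5) = 9; EF_C = 9+4 = 13
ES_D = max(EF_A=9, EF_B=5) = 9; EF_D = 9+6 = 15
ES_E = 5; EF_E = 5+12 = 17
ES_F = max(EF_C=13, EF_E=17) = 17; EF_F = 17+5 = 22
ES_G = 15; EF_G = 15+6 = 21
ES_H = max(EF_A=9, EF_F=22, EF_G=21) = 22; EF_H = 22+9 = 31
Expected project duration μ = 31 hours. Critical path: B → E → F → H.

Variance along critical path = 1.778 + 0.111 + 2.778 + 2.778 = 7.444; σ = √7.444 = 2.728 hours.
Z = (26 − 31) / 2.728 = -1.833
P(T ≤ 26) = Φ(-1.833) ≈ 0.033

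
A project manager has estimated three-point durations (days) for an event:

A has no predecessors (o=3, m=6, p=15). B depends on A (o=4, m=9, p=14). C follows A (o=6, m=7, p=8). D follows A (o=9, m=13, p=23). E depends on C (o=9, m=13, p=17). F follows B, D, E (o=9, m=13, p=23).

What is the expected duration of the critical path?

41 days

te_A = (3 + 4·6 + 15)/6 = 42/6 = 7
te_B = (4 + 4·9 + 14)/6 = 54/6 = 9
te_C = (6 + 4·7 + 8)/6 = 42/6 = 7
te_D = (9 + 4·13 + 23)/6 = 84/6 = 14
te_E = (9 + 4·13 + 17)/6 = 78/6 = 13
te_F = (9 + 4·13 + 23)/6 = 84/6 = 14

Forward pass:
ES_A = 0; EF_A = 7
ES_B = 7; EF_B = 7+9 = 16
ES_C = 7; EF_C = 7+7 = 14
ES_D = 7; EF_D = 7+14 = 21
ES_E = 14; EF_E = 14+13 = 27
ES_F = max(EF_B=16, EF_D=21, EF_E=27) = 27; EF_F = 27+14 = 41
Expected project duration μ = 41 days. Critical path: A → C → E → F.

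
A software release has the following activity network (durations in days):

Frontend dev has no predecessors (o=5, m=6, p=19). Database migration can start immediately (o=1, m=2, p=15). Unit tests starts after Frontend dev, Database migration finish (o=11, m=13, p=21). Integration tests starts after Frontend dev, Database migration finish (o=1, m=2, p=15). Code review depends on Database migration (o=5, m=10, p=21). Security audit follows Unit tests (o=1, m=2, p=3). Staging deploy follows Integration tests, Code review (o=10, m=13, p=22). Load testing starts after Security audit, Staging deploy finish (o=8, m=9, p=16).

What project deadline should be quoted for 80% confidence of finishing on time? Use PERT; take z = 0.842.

te_Frontend dev = (5 + 4·6 + 19)/6 = 48/6 = 8; σ²_Frontend dev = ((19−5)/6)² = 5.444
te_Database migration = (1 + 4·2 + 15)/6 = 24/6 = 4; σ²_Database migration = ((15−1)/6)² = 5.444
te_Unit tests = (11 + 4·13 + 21)/6 = 84/6 = 14; σ²_Unit tests = ((21−11)/6)² = 2.778
te_Integration tests = (1 + 4·2 + 15)/6 = 24/6 = 4; σ²_Integration tests = ((15−1)/6)² = 5.444
te_Code review = (5 + 4·10 + 21)/6 = 66/6 = 11; σ²_Code review = ((21−5)/6)² = 7.111
te_Security audit = (1 + 4·2 + 3)/6 = 12/6 = 2; σ²_Security audit = ((3−1)/6)² = 0.111
te_Staging deploy = (10 + 4·13 + 22)/6 = 84/6 = 14; σ²_Staging deploy = ((22−10)/6)² = 4.000
te_Load testing = (8 + 4·9 + 16)/6 = 60/6 = 10; σ²_Load testing = ((16−8)/6)² = 1.778

Forward pass:
ES_Frontend dev = 0; EF_Frontend dev = 8
ES_Database migration = 0; EF_Database migration = 4
ES_Unit tests = max(EF_Frontend dev=8, EF_Database migration=4) = 8; EF_Unit tests = 8+14 = 22
ES_Integration tests = max(EF_Frontend dev=8, EF_Database migration=4) = 8; EF_Integration tests = 8+4 = 12
ES_Code review = 4; EF_Code review = 4+11 = 15
ES_Security audit = 22; EF_Security audit = 22+2 = 24
ES_Staging deploy = max(EF_Integration tests=12, EF_Code review=15) = 15; EF_Staging deploy = 15+14 = 29
ES_Load testing = max(EF_Security audit=24, EF_Staging deploy=29) = 29; EF_Load testing = 29+10 = 39
Expected project duration μ = 39 days. Critical path: Database migration → Code review → Staging deploy → Load testing.

Variance along critical path = 5.444 + 7.111 + 4.000 + 1.778 = 18.333; σ = 4.282 days.
D = μ + z·σ = 39 + 0.842·4.282 = 42.6 days

42.6 days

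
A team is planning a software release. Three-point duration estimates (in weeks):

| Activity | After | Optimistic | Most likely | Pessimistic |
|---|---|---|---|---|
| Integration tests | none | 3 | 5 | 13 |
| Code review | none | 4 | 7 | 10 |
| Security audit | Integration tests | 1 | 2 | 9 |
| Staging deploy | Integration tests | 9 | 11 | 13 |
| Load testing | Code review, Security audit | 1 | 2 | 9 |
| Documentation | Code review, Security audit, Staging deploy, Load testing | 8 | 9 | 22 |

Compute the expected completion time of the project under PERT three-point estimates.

te_Integration tests = (3 + 4·5 + 13)/6 = 36/6 = 6
te_Code review = (4 + 4·7 + 10)/6 = 42/6 = 7
te_Security audit = (1 + 4·2 + 9)/6 = 18/6 = 3
te_Staging deploy = (9 + 4·11 + 13)/6 = 66/6 = 11
te_Load testing = (1 + 4·2 + 9)/6 = 18/6 = 3
te_Documentation = (8 + 4·9 + 22)/6 = 66/6 = 11

Forward pass:
ES_Integration tests = 0; EF_Integration tests = 6
ES_Code review = 0; EF_Code review = 7
ES_Security audit = 6; EF_Security audit = 6+3 = 9
ES_Staging deploy = 6; EF_Staging deploy = 6+11 = 17
ES_Load testing = max(EF_Code review=7, EF_Security audit=9) = 9; EF_Load testing = 9+3 = 12
ES_Documentation = max(EF_Code review=7, EF_Security audit=9, EF_Staging deploy=17, EF_Load testing=12) = 17; EF_Documentation = 17+11 = 28
Expected project duration μ = 28 weeks. Critical path: Integration tests → Staging deploy → Documentation.

28 weeks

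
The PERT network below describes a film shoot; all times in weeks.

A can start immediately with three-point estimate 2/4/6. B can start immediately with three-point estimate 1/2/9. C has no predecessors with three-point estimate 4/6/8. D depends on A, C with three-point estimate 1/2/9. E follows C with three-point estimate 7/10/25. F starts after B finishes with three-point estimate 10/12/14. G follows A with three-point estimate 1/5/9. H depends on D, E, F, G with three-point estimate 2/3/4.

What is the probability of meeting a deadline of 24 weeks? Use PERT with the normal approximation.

0.834

te_A = (2 + 4·4 + 6)/6 = 24/6 = 4; σ²_A = ((6−2)/6)² = 0.444
te_B = (1 + 4·2 + 9)/6 = 18/6 = 3; σ²_B = ((9−1)/6)² = 1.778
te_C = (4 + 4·6 + 8)/6 = 36/6 = 6; σ²_C = ((8−4)/6)² = 0.444
te_D = (1 + 4·2 + 9)/6 = 18/6 = 3; σ²_D = ((9−1)/6)² = 1.778
te_E = (7 + 4·10 + 25)/6 = 72/6 = 12; σ²_E = ((25−7)/6)² = 9.000
te_F = (10 + 4·12 + 14)/6 = 72/6 = 12; σ²_F = ((14−10)/6)² = 0.444
te_G = (1 + 4·5 + 9)/6 = 30/6 = 5; σ²_G = ((9−1)/6)² = 1.778
te_H = (2 + 4·3 + 4)/6 = 18/6 = 3; σ²_H = ((4−2)/6)² = 0.111

Forward pass:
ES_A = 0; EF_A = 4
ES_B = 0; EF_B = 3
ES_C = 0; EF_C = 6
ES_D = max(EF_A=4, EF_C=6) = 6; EF_D = 6+3 = 9
ES_E = 6; EF_E = 6+12 = 18
ES_F = 3; EF_F = 3+12 = 15
ES_G = 4; EF_G = 4+5 = 9
ES_H = max(EF_D=9, EF_E=18, EF_F=15, EF_G=9) = 18; EF_H = 18+3 = 21
Expected project duration μ = 21 weeks. Critical path: C → E → H.

Variance along critical path = 0.444 + 9.000 + 0.111 = 9.556; σ = √9.556 = 3.091 weeks.
Z = (24 − 21) / 3.091 = 0.970
P(T ≤ 24) = Φ(0.970) ≈ 0.834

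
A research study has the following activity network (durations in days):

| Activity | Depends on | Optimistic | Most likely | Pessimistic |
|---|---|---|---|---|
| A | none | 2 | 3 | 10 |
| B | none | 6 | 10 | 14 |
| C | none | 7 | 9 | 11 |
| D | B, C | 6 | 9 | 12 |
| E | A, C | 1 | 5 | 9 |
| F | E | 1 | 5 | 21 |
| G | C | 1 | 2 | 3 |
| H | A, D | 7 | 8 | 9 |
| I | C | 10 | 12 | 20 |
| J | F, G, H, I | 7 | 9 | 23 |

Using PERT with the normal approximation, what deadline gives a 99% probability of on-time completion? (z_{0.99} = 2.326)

45.4 days

te_A = (2 + 4·3 + 10)/6 = 24/6 = 4; σ²_A = ((10−2)/6)² = 1.778
te_B = (6 + 4·10 + 14)/6 = 60/6 = 10; σ²_B = ((14−6)/6)² = 1.778
te_C = (7 + 4·9 + 11)/6 = 54/6 = 9; σ²_C = ((11−7)/6)² = 0.444
te_D = (6 + 4·9 + 12)/6 = 54/6 = 9; σ²_D = ((12−6)/6)² = 1.000
te_E = (1 + 4·5 + 9)/6 = 30/6 = 5; σ²_E = ((9−1)/6)² = 1.778
te_F = (1 + 4·5 + 21)/6 = 42/6 = 7; σ²_F = ((21−1)/6)² = 11.111
te_G = (1 + 4·2 + 3)/6 = 12/6 = 2; σ²_G = ((3−1)/6)² = 0.111
te_H = (7 + 4·8 + 9)/6 = 48/6 = 8; σ²_H = ((9−7)/6)² = 0.111
te_I = (10 + 4·12 + 20)/6 = 78/6 = 13; σ²_I = ((20−10)/6)² = 2.778
te_J = (7 + 4·9 + 23)/6 = 66/6 = 11; σ²_J = ((23−7)/6)² = 7.111

Forward pass:
ES_A = 0; EF_A = 4
ES_B = 0; EF_B = 10
ES_C = 0; EF_C = 9
ES_D = max(EF_B=10, EF_C=9) = 10; EF_D = 10+9 = 19
ES_E = max(EF_A=4, EF_C=9) = 9; EF_E = 9+5 = 14
ES_F = 14; EF_F = 14+7 = 21
ES_G = 9; EF_G = 9+2 = 11
ES_H = max(EF_A=4, EF_D=19) = 19; EF_H = 19+8 = 27
ES_I = 9; EF_I = 9+13 = 22
ES_J = max(EF_F=21, EF_G=11, EF_H=27, EF_I=22) = 27; EF_J = 27+11 = 38
Expected project duration μ = 38 days. Critical path: B → D → H → J.

Variance along critical path = 1.778 + 1.000 + 0.111 + 7.111 = 10.000; σ = 3.162 days.
D = μ + z·σ = 38 + 2.326·3.162 = 45.4 days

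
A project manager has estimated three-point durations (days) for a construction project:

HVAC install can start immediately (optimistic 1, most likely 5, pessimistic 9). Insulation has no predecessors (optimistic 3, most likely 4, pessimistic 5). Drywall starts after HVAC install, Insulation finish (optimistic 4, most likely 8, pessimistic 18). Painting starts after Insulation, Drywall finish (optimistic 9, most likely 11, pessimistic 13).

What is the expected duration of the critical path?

25 days

te_HVAC install = (1 + 4·5 + 9)/6 = 30/6 = 5
te_Insulation = (3 + 4·4 + 5)/6 = 24/6 = 4
te_Drywall = (4 + 4·8 + 18)/6 = 54/6 = 9
te_Painting = (9 + 4·11 + 13)/6 = 66/6 = 11

Forward pass:
ES_HVAC install = 0; EF_HVAC install = 5
ES_Insulation = 0; EF_Insulation = 4
ES_Drywall = max(EF_HVAC install=5, EF_Insulation=4) = 5; EF_Drywall = 5+9 = 14
ES_Painting = max(EF_Insulation=4, EF_Drywall=14) = 14; EF_Painting = 14+11 = 25
Expected project duration μ = 25 days. Critical path: HVAC install → Drywall → Painting.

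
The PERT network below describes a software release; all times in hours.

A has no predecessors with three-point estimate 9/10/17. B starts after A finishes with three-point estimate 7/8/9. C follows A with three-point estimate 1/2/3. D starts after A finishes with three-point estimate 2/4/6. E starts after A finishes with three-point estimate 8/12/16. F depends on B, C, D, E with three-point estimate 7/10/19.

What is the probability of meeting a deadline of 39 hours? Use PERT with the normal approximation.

te_A = (9 + 4·10 + 17)/6 = 66/6 = 11; σ²_A = ((17−9)/6)² = 1.778
te_B = (7 + 4·8 + 9)/6 = 48/6 = 8; σ²_B = ((9−7)/6)² = 0.111
te_C = (1 + 4·2 + 3)/6 = 12/6 = 2; σ²_C = ((3−1)/6)² = 0.111
te_D = (2 + 4·4 + 6)/6 = 24/6 = 4; σ²_D = ((6−2)/6)² = 0.444
te_E = (8 + 4·12 + 16)/6 = 72/6 = 12; σ²_E = ((16−8)/6)² = 1.778
te_F = (7 + 4·10 + 19)/6 = 66/6 = 11; σ²_F = ((19−7)/6)² = 4.000

Forward pass:
ES_A = 0; EF_A = 11
ES_B = 11; EF_B = 11+8 = 19
ES_C = 11; EF_C = 11+2 = 13
ES_D = 11; EF_D = 11+4 = 15
ES_E = 11; EF_E = 11+12 = 23
ES_F = max(EF_B=19, EF_C=13, EF_D=15, EF_E=23) = 23; EF_F = 23+11 = 34
Expected project duration μ = 34 hours. Critical path: A → E → F.

Variance along critical path = 1.778 + 1.778 + 4.000 = 7.556; σ = √7.556 = 2.749 hours.
Z = (39 − 34) / 2.749 = 1.819
P(T ≤ 39) = Φ(1.819) ≈ 0.966

0.966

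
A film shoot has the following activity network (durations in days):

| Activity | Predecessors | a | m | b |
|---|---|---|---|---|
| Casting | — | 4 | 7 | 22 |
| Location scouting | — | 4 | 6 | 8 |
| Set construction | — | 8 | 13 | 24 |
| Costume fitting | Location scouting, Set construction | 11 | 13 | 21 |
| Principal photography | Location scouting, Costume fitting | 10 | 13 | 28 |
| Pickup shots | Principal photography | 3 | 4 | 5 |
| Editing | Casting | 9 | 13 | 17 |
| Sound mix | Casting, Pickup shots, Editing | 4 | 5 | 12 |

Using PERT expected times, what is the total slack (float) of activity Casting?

25 days

te_Casting = (4 + 4·7 + 22)/6 = 54/6 = 9
te_Location scouting = (4 + 4·6 + 8)/6 = 36/6 = 6
te_Set construction = (8 + 4·13 + 24)/6 = 84/6 = 14
te_Costume fitting = (11 + 4·13 + 21)/6 = 84/6 = 14
te_Principal photography = (10 + 4·13 + 28)/6 = 90/6 = 15
te_Pickup shots = (3 + 4·4 + 5)/6 = 24/6 = 4
te_Editing = (9 + 4·13 + 17)/6 = 78/6 = 13
te_Sound mix = (4 + 4·5 + 12)/6 = 36/6 = 6

Forward pass:
ES_Casting = 0; EF_Casting = 9
ES_Location scouting = 0; EF_Location scouting = 6
ES_Set construction = 0; EF_Set construction = 14
ES_Costume fitting = max(EF_Location scouting=6, EF_Set construction=14) = 14; EF_Costume fitting = 14+14 = 28
ES_Principal photography = max(EF_Location scouting=6, EF_Costume fitting=28) = 28; EF_Principal photography = 28+15 = 43
ES_Pickup shots = 43; EF_Pickup shots = 43+4 = 47
ES_Editing = 9; EF_Editing = 9+13 = 22
ES_Sound mix = max(EF_Casting=9, EF_Pickup shots=47, EF_Editing=22) = 47; EF_Sound mix = 47+6 = 53
Expected project duration μ = 53 days. Critical path: Set construction → Costume fitting → Principal photography → Pickup shots → Sound mix.

Backward pass:
LF_Sound mix = 53; LS_Sound mix = 53−6 = 47
LF_Editing = LS_Sound mix = 47; LS_Editing = 47−13 = 34
LF_Pickup shots = LS_Sound mix = 47; LS_Pickup shots = 47−4 = 43
LF_Principal photography = LS_Pickup shots = 43; LS_Principal photography = 43−15 = 28
LF_Costume fitting = LS_Principal photography = 28; LS_Costume fitting = 28−14 = 14
LF_Set construction = LS_Costume fitting = 14; LS_Set construction = 14−14 = 0
LF_Location scouting = min(LS_Costume fitting=14, LS_Principal photography=28) = 14; LS_Location scouting = 14−6 = 8
LF_Casting = min(LS_Editing=34, LS_Sound mix=47) = 34; LS_Casting = 34−9 = 25
Slack_Casting = LS_Casting − ES_Casting = 25 − 0 = 25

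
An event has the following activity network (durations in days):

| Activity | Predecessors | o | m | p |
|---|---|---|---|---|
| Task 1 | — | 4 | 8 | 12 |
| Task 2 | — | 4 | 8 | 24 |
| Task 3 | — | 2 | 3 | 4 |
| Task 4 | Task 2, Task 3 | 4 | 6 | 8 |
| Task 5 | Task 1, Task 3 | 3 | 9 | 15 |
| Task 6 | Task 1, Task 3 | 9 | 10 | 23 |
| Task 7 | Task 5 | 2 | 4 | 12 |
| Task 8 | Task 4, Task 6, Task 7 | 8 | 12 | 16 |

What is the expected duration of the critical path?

34 days

te_Task 1 = (4 + 4·8 + 12)/6 = 48/6 = 8
te_Task 2 = (4 + 4·8 + 24)/6 = 60/6 = 10
te_Task 3 = (2 + 4·3 + 4)/6 = 18/6 = 3
te_Task 4 = (4 + 4·6 + 8)/6 = 36/6 = 6
te_Task 5 = (3 + 4·9 + 15)/6 = 54/6 = 9
te_Task 6 = (9 + 4·10 + 23)/6 = 72/6 = 12
te_Task 7 = (2 + 4·4 + 12)/6 = 30/6 = 5
te_Task 8 = (8 + 4·12 + 16)/6 = 72/6 = 12

Forward pass:
ES_Task 1 = 0; EF_Task 1 = 8
ES_Task 2 = 0; EF_Task 2 = 10
ES_Task 3 = 0; EF_Task 3 = 3
ES_Task 4 = max(EF_Task 2=10, EF_Task 3=3) = 10; EF_Task 4 = 10+6 = 16
ES_Task 5 = max(EF_Task 1=8, EF_Task 3=3) = 8; EF_Task 5 = 8+9 = 17
ES_Task 6 = max(EF_Task 1=8, EF_Task 3=3) = 8; EF_Task 6 = 8+12 = 20
ES_Task 7 = 17; EF_Task 7 = 17+5 = 22
ES_Task 8 = max(EF_Task 4=16, EF_Task 6=20, EF_Task 7=22) = 22; EF_Task 8 = 22+12 = 34
Expected project duration μ = 34 days. Critical path: Task 1 → Task 5 → Task 7 → Task 8.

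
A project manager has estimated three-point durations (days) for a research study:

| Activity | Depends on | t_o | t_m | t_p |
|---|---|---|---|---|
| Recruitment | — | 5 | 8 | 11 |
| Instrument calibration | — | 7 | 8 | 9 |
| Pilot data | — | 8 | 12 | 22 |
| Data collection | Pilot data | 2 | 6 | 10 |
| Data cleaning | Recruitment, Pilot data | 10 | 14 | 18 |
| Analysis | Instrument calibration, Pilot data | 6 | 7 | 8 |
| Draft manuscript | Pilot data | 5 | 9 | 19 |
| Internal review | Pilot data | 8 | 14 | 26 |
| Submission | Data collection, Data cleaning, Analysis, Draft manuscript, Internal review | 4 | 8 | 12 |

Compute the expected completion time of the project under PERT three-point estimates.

te_Recruitment = (5 + 4·8 + 11)/6 = 48/6 = 8
te_Instrument calibration = (7 + 4·8 + 9)/6 = 48/6 = 8
te_Pilot data = (8 + 4·12 + 22)/6 = 78/6 = 13
te_Data collection = (2 + 4·6 + 10)/6 = 36/6 = 6
te_Data cleaning = (10 + 4·14 + 18)/6 = 84/6 = 14
te_Analysis = (6 + 4·7 + 8)/6 = 42/6 = 7
te_Draft manuscript = (5 + 4·9 + 19)/6 = 60/6 = 10
te_Internal review = (8 + 4·14 + 26)/6 = 90/6 = 15
te_Submission = (4 + 4·8 + 12)/6 = 48/6 = 8

Forward pass:
ES_Recruitment = 0; EF_Recruitment = 8
ES_Instrument calibration = 0; EF_Instrument calibration = 8
ES_Pilot data = 0; EF_Pilot data = 13
ES_Data collection = 13; EF_Data collection = 13+6 = 19
ES_Data cleaning = max(EF_Recruitment=8, EF_Pilot data=13) = 13; EF_Data cleaning = 13+14 = 27
ES_Analysis = max(EF_Instrument calibration=8, EF_Pilot data=13) = 13; EF_Analysis = 13+7 = 20
ES_Draft manuscript = 13; EF_Draft manuscript = 13+10 = 23
ES_Internal review = 13; EF_Internal review = 13+15 = 28
ES_Submission = max(EF_Data collection=19, EF_Data cleaning=27, EF_Analysis=20, EF_Draft manuscript=23, EF_Internal review=28) = 28; EF_Submission = 28+8 = 36
Expected project duration μ = 36 days. Critical path: Pilot data → Internal review → Submission.

36 days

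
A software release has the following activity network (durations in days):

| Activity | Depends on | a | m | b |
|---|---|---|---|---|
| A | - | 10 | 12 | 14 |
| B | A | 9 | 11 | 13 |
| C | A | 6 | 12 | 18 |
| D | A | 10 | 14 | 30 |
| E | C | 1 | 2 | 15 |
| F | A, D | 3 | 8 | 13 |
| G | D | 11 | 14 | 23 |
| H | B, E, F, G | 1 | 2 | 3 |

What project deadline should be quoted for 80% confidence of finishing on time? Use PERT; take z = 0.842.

48.3 days

te_A = (10 + 4·12 + 14)/6 = 72/6 = 12; σ²_A = ((14−10)/6)² = 0.444
te_B = (9 + 4·11 + 13)/6 = 66/6 = 11; σ²_B = ((13−9)/6)² = 0.444
te_C = (6 + 4·12 + 18)/6 = 72/6 = 12; σ²_C = ((18−6)/6)² = 4.000
te_D = (10 + 4·14 + 30)/6 = 96/6 = 16; σ²_D = ((30−10)/6)² = 11.111
te_E = (1 + 4·2 + 15)/6 = 24/6 = 4; σ²_E = ((15−1)/6)² = 5.444
te_F = (3 + 4·8 + 13)/6 = 48/6 = 8; σ²_F = ((13−3)/6)² = 2.778
te_G = (11 + 4·14 + 23)/6 = 90/6 = 15; σ²_G = ((23−11)/6)² = 4.000
te_H = (1 + 4·2 + 3)/6 = 12/6 = 2; σ²_H = ((3−1)/6)² = 0.111

Forward pass:
ES_A = 0; EF_A = 12
ES_B = 12; EF_B = 12+11 = 23
ES_C = 12; EF_C = 12+12 = 24
ES_D = 12; EF_D = 12+16 = 28
ES_E = 24; EF_E = 24+4 = 28
ES_F = max(EF_A=12, EF_D=28) = 28; EF_F = 28+8 = 36
ES_G = 28; EF_G = 28+15 = 43
ES_H = max(EF_B=23, EF_E=28, EF_F=36, EF_G=43) = 43; EF_H = 43+2 = 45
Expected project duration μ = 45 days. Critical path: A → D → G → H.

Variance along critical path = 0.444 + 11.111 + 4.000 + 0.111 = 15.667; σ = 3.958 days.
D = μ + z·σ = 45 + 0.842·3.958 = 48.3 days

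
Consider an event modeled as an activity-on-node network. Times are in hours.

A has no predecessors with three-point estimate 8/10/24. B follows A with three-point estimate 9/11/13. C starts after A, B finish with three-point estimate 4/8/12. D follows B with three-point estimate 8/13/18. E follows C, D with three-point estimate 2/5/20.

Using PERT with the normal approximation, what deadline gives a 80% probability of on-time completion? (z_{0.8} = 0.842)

te_A = (8 + 4·10 + 24)/6 = 72/6 = 12; σ²_A = ((24−8)/6)² = 7.111
te_B = (9 + 4·11 + 13)/6 = 66/6 = 11; σ²_B = ((13−9)/6)² = 0.444
te_C = (4 + 4·8 + 12)/6 = 48/6 = 8; σ²_C = ((12−4)/6)² = 1.778
te_D = (8 + 4·13 + 18)/6 = 78/6 = 13; σ²_D = ((18−8)/6)² = 2.778
te_E = (2 + 4·5 + 20)/6 = 42/6 = 7; σ²_E = ((20−2)/6)² = 9.000

Forward pass:
ES_A = 0; EF_A = 12
ES_B = 12; EF_B = 12+11 = 23
ES_C = max(EF_A=12, EF_B=23) = 23; EF_C = 23+8 = 31
ES_D = 23; EF_D = 23+13 = 36
ES_E = max(EF_C=31, EF_D=36) = 36; EF_E = 36+7 = 43
Expected project duration μ = 43 hours. Critical path: A → B → D → E.

Variance along critical path = 7.111 + 0.444 + 2.778 + 9.000 = 19.333; σ = 4.397 hours.
D = μ + z·σ = 43 + 0.842·4.397 = 46.7 hours

46.7 hours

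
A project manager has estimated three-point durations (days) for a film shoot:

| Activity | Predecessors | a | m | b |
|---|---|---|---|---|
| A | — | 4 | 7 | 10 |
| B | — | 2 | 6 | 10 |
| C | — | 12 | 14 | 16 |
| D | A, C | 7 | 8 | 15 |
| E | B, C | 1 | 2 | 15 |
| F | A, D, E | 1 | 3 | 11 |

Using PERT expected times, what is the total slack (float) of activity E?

5 days

te_A = (4 + 4·7 + 10)/6 = 42/6 = 7
te_B = (2 + 4·6 + 10)/6 = 36/6 = 6
te_C = (12 + 4·14 + 16)/6 = 84/6 = 14
te_D = (7 + 4·8 + 15)/6 = 54/6 = 9
te_E = (1 + 4·2 + 15)/6 = 24/6 = 4
te_F = (1 + 4·3 + 11)/6 = 24/6 = 4

Forward pass:
ES_A = 0; EF_A = 7
ES_B = 0; EF_B = 6
ES_C = 0; EF_C = 14
ES_D = max(EF_A=7, EF_C=14) = 14; EF_D = 14+9 = 23
ES_E = max(EF_B=6, EF_C=14) = 14; EF_E = 14+4 = 18
ES_F = max(EF_A=7, EF_D=23, EF_E=18) = 23; EF_F = 23+4 = 27
Expected project duration μ = 27 days. Critical path: C → D → F.

Backward pass:
LF_F = 27; LS_F = 27−4 = 23
LF_E = LS_F = 23; LS_E = 23−4 = 19
LF_D = LS_F = 23; LS_D = 23−9 = 14
LF_C = min(LS_D=14, LS_E=19) = 14; LS_C = 14−14 = 0
LF_B = LS_E = 19; LS_B = 19−6 = 13
LF_A = min(LS_D=14, LS_F=23) = 14; LS_A = 14−7 = 7
Slack_E = LS_E − ES_E = 19 − 14 = 5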